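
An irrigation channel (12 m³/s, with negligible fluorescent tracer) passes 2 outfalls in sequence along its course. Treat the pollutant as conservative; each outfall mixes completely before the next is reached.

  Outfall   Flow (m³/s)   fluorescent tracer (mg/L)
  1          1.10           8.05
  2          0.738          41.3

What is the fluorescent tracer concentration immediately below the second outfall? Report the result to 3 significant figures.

2.84 mg/L

After outfall 1: Q = 12.00 + 1.100 = 13.10 m³/s; C = (12.00·0 + 1.100·8.050)/13.10 = 0.6760 mg/L.
After outfall 2: Q = 13.10 + 0.7380 = 13.84 m³/s; C = (13.10·0.6760 + 0.7380·41.30)/13.84 = 2.842 mg/L.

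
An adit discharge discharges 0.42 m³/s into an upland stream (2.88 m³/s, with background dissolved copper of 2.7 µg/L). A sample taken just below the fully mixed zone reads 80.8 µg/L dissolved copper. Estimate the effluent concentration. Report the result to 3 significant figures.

Mass balance: 2.880·2.700 + 0.4200·Cₑ = 3.300·80.80
→ Cₑ = (3.300·80.80 − 2.880·2.700) / 0.4200 = 616.3 µg/L.

616 µg/L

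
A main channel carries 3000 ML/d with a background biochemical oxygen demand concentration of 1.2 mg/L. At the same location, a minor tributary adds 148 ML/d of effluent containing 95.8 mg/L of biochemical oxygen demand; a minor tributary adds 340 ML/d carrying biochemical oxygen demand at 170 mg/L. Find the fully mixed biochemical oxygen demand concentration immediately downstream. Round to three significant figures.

Mass balance: C = (3000·1.200 + 148.0·95.80 + 340.0·170.0) / 3488 = 75580/3488 = 21.67 mg/L.

21.7 mg/L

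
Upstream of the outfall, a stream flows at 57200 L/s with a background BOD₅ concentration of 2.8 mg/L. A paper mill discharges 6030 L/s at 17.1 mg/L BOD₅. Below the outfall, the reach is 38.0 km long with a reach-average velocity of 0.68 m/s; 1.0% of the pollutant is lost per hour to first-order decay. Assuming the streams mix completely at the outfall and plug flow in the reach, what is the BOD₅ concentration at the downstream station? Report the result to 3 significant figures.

After mixing, C = (57200·2.800 + 6030·17.10) / 63230 = 263300/63230 = 4.164 mg/L.
Travel time t = 38.0·1000 / 0.68 = 55880 s = 15.52 h.
1.0%/h lost → k = −ln(1 − 0.01) = 0.01005 h⁻¹.
First-order decay: C = 4.164·exp(−k·t) = 4.164·0.8556 = 3.562 mg/L.

3.56 mg/L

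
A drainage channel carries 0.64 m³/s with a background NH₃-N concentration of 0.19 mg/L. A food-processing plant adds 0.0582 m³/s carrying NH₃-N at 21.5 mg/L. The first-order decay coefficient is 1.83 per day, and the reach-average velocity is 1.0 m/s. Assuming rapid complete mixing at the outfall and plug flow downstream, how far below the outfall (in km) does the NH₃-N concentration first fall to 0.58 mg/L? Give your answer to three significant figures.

Mixed concentration C = ΣQC/ΣQ = (0.6400·0.1900 + 0.05820·21.50) / 0.6982 = 1.373/0.6982 = 1.966 mg/L.
Set 1.966·exp(−k·t) = 0.58 → t = ln(1.966/0.58)/k = 57640 s = 16.01 h.
Distance = v·t = 1.0·57640 = 57640 m = 57.64 km.

57.6 km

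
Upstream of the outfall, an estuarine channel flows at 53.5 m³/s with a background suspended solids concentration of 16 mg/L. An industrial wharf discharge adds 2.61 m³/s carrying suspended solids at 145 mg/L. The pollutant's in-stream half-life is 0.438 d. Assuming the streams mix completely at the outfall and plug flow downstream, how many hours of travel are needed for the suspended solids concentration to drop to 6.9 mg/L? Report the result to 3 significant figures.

17.6 h

Mixed concentration C = ΣQC/ΣQ = (53.50·16.00 + 2.610·145.0) / 56.11 = 1234/56.11 = 22.00 mg/L.
Half-life 0.438 d → k = ln 2 / 0.438 = 1.583 d⁻¹.
22.00·exp(−k·t) = 6.9 → t = ln(22.00/6.9)/k = 63310 s = 17.59 h.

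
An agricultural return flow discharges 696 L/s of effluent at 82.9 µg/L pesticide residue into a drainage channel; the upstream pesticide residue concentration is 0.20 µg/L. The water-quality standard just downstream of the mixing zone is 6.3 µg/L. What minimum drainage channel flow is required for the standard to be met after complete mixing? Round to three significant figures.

8740 L/s

Set C_mix = 6.3: (Q·0.2000 + 696.0·82.90) / (Q + 696.0) = 6.3
→ Q = 696.0·(82.90 − 6.3)/(6.3 − 0.2000) = 8740 L/s.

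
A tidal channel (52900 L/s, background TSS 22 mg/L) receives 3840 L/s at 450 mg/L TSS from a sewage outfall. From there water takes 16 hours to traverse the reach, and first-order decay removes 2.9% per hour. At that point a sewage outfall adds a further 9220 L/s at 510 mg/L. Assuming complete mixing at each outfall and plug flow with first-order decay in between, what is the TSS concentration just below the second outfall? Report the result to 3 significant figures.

Flow-weighted average: C = (52900·22.00 + 3840·450.0) / 56740 = 2892000/56740 = 50.97 mg/L; combined flow 56740 L/s.
2.9%/h lost → k = −ln(1 − 0.029) = 0.02943 h⁻¹.
Decay over the reach: 50.97·exp(−kt) = 50.97·0.6245 = 31.83 mg/L.
At the second outfall, C = (56740·31.83 + 9220·510.0) / (56740 + 9220) = 98.67 mg/L.

98.7 mg/L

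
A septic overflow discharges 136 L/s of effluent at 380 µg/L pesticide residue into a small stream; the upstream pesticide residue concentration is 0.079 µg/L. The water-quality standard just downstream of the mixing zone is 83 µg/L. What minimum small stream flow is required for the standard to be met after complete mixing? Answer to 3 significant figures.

487 L/s

Set C_mix = 83: (Q·0.07900 + 136.0·380.0) / (Q + 136.0) = 83
→ Q = 136.0·(380.0 − 83)/(83 − 0.07900) = 487.1 L/s.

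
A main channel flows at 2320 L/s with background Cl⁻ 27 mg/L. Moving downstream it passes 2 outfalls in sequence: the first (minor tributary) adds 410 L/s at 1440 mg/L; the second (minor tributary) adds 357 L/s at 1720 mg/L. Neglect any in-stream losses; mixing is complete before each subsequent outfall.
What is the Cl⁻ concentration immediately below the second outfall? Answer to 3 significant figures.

Outfall 1: combined Q = 2730 L/s; C = (2320·27.00 + 410.0·1440)/2730 = 239.2 mg/L.
Outfall 2: combined Q = 3087 L/s; C = (2730·239.2 + 357.0·1720)/3087 = 410.5 mg/L.

410 mg/L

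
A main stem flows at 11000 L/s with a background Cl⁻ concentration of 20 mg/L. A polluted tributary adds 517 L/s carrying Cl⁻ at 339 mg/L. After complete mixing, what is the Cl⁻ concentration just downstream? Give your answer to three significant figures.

34.3 mg/L

Conservation of mass: C = (11000·20.00 + 517.0·339.0) / 11520 = 395300/11520 = 34.32 mg/L.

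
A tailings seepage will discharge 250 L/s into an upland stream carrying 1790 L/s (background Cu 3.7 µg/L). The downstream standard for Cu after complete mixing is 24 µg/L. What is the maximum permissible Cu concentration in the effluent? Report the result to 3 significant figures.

169 µg/L

At the limit, (Qr·Cr + Qe·Cₑ)/(Qr + Qe) = 24:
Cₑ = (2040·24 − 1790·3.700) / 250.0 = 169.3 µg/L.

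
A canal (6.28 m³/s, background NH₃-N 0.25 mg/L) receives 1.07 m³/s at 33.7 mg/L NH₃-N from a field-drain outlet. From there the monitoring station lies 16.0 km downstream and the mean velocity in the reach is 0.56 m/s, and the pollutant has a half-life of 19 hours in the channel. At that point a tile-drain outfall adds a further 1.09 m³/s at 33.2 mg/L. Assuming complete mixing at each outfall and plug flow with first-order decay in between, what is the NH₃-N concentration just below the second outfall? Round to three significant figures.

After mixing, C = (6.280·0.2500 + 1.070·33.70) / 7.350 = 37.63/7.350 = 5.120 mg/L; combined flow 7.350 m³/s.
Travel time t = 16.0·1000 / 0.56 = 28570 s = 7.937 h.
Half-life 19 h → k = ln 2 / 19 = 0.03648 h⁻¹ = 0.8756 d⁻¹.
First-order decay: C = 5.120·exp(−k·t) = 5.120·0.7486 = 3.833 mg/L.
At the second outfall, C = (7.350·3.833 + 1.090·33.20) / (7.350 + 1.090) = 7.625 mg/L.

7.63 mg/L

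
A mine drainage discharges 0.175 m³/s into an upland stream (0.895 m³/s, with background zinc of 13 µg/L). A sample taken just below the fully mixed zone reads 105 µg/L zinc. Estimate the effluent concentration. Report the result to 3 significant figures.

Mass balance: 0.8950·13.00 + 0.1750·Cₑ = 1.070·105.0
→ Cₑ = (1.070·105.0 − 0.8950·13.00) / 0.1750 = 575.5 µg/L.

576 µg/L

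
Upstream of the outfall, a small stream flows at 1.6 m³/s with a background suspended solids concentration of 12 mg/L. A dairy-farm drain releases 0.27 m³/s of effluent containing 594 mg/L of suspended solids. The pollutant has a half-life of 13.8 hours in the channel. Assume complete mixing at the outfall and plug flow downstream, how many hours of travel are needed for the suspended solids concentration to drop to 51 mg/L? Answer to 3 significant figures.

12.6 h

Flow-weighted average: C = (1.600·12.00 + 0.2700·594.0) / 1.870 = 179.6/1.870 = 96.03 mg/L.
Half-life 13.8 h → k = ln 2 / 13.8 = 0.05023 h⁻¹ = 1.205 d⁻¹.
96.03·exp(−k·t) = 51 → t = ln(96.03/51)/k = 45360 s = 12.60 h.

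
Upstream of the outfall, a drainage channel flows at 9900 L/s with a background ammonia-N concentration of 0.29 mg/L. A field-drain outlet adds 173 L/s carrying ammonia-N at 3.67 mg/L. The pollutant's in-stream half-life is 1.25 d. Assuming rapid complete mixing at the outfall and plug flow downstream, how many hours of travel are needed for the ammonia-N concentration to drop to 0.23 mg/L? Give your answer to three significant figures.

17.9 h

Mixed concentration C = ΣQC/ΣQ = (9900·0.2900 + 173.0·3.670) / 10070 = 3506/10070 = 0.3481 mg/L.
Half-life 1.25 d → k = ln 2 / 1.25 = 0.5545 d⁻¹.
0.3481·exp(−k·t) = 0.23 → t = ln(0.3481/0.23)/k = 64550 s = 17.93 h.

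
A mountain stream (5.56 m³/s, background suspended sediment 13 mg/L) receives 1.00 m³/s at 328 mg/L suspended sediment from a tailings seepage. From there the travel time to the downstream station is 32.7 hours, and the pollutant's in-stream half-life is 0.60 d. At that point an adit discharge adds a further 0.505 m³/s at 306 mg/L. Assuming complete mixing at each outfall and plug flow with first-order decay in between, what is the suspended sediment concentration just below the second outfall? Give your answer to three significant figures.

Flow-weighted average: C = (5.560·13.00 + 1.000·328.0) / 6.560 = 400.3/6.560 = 61.02 mg/L; combined flow 6.560 m³/s.
Half-life 0.60 d → k = ln 2 / 0.60 = 1.155 d⁻¹.
After decay, C = 61.02 × e^(−kt) = 61.02 × 0.2072 = 12.64 mg/L.
At the second outfall, C = (6.560·12.64 + 0.5050·306.0) / (6.560 + 0.5050) = 33.61 mg/L.

33.6 mg/L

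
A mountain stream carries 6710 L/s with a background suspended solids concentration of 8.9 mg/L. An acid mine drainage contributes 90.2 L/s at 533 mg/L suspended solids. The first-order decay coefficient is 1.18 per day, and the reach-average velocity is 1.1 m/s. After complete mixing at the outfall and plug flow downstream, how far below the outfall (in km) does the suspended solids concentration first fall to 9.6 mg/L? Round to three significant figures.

40.4 km

Flow-weighted average: C = (6710·8.900 + 90.20·533.0) / 6800 = 107800/6800 = 15.85 mg/L.
Set 15.85·exp(−k·t) = 9.6 → t = ln(15.85/9.6)/k = 36720 s = 10.20 h.
Distance = v·t = 1.1·36720 = 40390 m = 40.39 km.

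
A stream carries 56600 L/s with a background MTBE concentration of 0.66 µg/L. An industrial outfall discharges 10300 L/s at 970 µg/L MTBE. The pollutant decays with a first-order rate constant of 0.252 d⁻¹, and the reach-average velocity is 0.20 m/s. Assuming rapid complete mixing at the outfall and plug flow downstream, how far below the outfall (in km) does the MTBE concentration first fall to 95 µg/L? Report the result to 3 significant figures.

After mixing, C = (56600·0.6600 + 10300·970.0) / 66900 = 10030000/66900 = 149.9 µg/L.
Set 149.9·exp(−k·t) = 95 → t = ln(149.9/95)/k = 156400 s = 43.44 h.
Distance = v·t = 0.20·156400 = 31280 m = 31.28 km.

31.3 km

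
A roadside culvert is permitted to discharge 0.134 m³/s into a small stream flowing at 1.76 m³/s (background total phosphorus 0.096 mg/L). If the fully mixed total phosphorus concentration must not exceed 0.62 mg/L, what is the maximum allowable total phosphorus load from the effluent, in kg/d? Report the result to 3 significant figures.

Mass balance at the limit: 1.760·0.09600 + 0.1340·Cₑ = 1.894·0.62 → Cₑ = 7.502 mg/L.
Load = 0.1340 m³/s × 7.502 g/m³ × 86 400 s/d = 86.86 kg/d.

86.9 kg/d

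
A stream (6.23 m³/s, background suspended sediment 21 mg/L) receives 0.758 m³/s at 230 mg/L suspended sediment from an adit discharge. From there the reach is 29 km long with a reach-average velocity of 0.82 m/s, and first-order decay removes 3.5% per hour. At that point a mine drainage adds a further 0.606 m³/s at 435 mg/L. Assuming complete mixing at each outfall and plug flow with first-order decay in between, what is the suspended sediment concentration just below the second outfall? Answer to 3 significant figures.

After mixing, C = (6.230·21.00 + 0.7580·230.0) / 6.988 = 305.2/6.988 = 43.67 mg/L; combined flow 6.988 m³/s.
Travel time t = 29·1000 / 0.82 = 35370 s = 9.824 h.
3.5%/h lost → k = −ln(1 − 0.035) = 0.03563 h⁻¹.
Decay over the reach: 43.67·exp(−kt) = 43.67·0.7047 = 30.77 mg/L.
At the second outfall, C = (6.988·30.77 + 0.6060·435.0) / (6.988 + 0.6060) = 63.03 mg/L.

63.0 mg/L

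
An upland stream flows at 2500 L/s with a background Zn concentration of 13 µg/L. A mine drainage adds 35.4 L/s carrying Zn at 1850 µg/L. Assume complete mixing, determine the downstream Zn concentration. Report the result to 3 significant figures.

Mass balance: C = (2500·13.00 + 35.40·1850) / 2535 = 97990/2535 = 38.65 µg/L.

38.6 µg/L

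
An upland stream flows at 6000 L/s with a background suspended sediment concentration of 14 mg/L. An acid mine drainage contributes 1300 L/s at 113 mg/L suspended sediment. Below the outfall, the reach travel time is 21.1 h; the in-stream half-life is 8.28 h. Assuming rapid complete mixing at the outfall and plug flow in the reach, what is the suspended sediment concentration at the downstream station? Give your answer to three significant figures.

Mass balance: C = (6000·14.00 + 1300·113.0) / 7300 = 230900/7300 = 31.63 mg/L.
Half-life 8.28 h → k = ln 2 / 8.28 = 0.08371 h⁻¹ = 2.009 d⁻¹.
Decay over the reach: 31.63·exp(−kt) = 31.63·0.1710 = 5.407 mg/L.

5.41 mg/L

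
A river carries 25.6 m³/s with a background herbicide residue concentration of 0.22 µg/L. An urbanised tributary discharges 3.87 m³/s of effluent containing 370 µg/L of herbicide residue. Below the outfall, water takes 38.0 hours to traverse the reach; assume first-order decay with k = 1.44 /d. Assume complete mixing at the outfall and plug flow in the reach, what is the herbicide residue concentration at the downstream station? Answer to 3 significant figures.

Flow-weighted average: C = (25.60·0.2200 + 3.870·370.0) / 29.47 = 1438/29.47 = 48.78 µg/L.
After decay, C = 48.78 × e^(−kt) = 48.78 × 0.1023 = 4.989 µg/L.

4.99 µg/L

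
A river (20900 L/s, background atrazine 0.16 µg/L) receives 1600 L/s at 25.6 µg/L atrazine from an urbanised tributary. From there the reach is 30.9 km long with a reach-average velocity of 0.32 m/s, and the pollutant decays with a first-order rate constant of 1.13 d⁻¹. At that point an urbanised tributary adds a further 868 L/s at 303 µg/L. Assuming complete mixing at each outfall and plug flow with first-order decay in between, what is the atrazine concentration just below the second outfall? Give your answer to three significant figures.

11.8 µg/L

Flow-weighted average: C = (20900·0.1600 + 1600·25.60) / 22500 = 44300/22500 = 1.969 µg/L; combined flow 22500 L/s.
Travel time t = 30.9·1000 / 0.32 = 96560 s = 26.82 h.
Applying C = C₀e^(−kt): 1.969 × 0.2828 = 0.5569 µg/L.
At the second outfall, C = (22500·0.5569 + 868.0·303.0) / (22500 + 868.0) = 11.79 µg/L.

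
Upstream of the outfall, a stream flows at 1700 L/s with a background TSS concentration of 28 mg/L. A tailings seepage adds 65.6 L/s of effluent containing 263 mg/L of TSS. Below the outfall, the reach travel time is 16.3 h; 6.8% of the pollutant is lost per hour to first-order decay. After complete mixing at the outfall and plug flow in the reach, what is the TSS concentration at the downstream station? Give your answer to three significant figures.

After mixing, C = (1700·28.00 + 65.60·263.0) / 1766 = 64850/1766 = 36.73 mg/L.
6.8%/h lost → k = −ln(1 − 0.068) = 0.07042 h⁻¹.
Decay over the reach: 36.73·exp(−kt) = 36.73·0.3173 = 11.66 mg/L.

11.7 mg/L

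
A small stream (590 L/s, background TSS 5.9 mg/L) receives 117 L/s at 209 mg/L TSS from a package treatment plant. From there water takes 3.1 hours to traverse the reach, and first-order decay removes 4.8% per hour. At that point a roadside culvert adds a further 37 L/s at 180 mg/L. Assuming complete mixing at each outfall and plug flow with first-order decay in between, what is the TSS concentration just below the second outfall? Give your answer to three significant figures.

41.2 mg/L

Conservation of mass: C = (590.0·5.900 + 117.0·209.0) / 707.0 = 27930/707.0 = 39.51 mg/L; combined flow 707.0 L/s.
4.8%/h lost → k = −ln(1 − 0.048) = 0.04919 h⁻¹.
Applying C = C₀e^(−kt): 39.51 × 0.8586 = 33.92 mg/L.
At the second outfall, C = (707.0·33.92 + 37.00·180.0) / (707.0 + 37.00) = 41.19 mg/L.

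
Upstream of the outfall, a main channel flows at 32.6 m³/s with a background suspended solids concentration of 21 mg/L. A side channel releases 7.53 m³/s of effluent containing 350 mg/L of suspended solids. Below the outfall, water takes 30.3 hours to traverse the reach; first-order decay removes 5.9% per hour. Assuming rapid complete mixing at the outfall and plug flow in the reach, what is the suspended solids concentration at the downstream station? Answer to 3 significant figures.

Mixed concentration C = ΣQC/ΣQ = (32.60·21.00 + 7.530·350.0) / 40.13 = 3320/40.13 = 82.73 mg/L.
5.9%/h lost → k = −ln(1 − 0.059) = 0.06081 h⁻¹.
First-order decay: C = 82.73·exp(−k·t) = 82.73·0.1584 = 13.11 mg/L.

13.1 mg/L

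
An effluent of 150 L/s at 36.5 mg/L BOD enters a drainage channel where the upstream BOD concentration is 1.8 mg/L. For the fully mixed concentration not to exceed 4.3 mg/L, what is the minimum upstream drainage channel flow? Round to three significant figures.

1930 L/s

Set C_mix = 4.3: (Q·1.800 + 150.0·36.50) / (Q + 150.0) = 4.3
→ Q = 150.0·(36.50 − 4.3)/(4.3 − 1.800) = 1932 L/s.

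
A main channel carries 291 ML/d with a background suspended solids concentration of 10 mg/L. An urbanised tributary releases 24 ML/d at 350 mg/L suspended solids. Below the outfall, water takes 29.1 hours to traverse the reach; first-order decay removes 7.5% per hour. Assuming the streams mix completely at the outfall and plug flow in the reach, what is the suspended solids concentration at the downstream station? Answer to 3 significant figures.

3.71 mg/L

Mixed concentration C = ΣQC/ΣQ = (291.0·10.00 + 24.00·350.0) / 315.0 = 11310/315.0 = 35.90 mg/L.
7.5%/h lost → k = −ln(1 − 0.075) = 0.07796 h⁻¹.
First-order decay: C = 35.90·exp(−k·t) = 35.90·0.1034 = 3.714 mg/L.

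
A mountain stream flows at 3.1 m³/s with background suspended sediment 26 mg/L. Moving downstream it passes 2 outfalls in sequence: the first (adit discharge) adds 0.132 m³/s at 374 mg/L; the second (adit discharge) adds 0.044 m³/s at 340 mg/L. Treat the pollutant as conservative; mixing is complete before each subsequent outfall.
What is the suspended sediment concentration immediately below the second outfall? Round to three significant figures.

44.2 mg/L

Below outfall 1: Q → 3.232 m³/s, C = (3.100·26.00 + 0.1320·374.0)/3.232 = 40.21 mg/L.
Below outfall 2: Q → 3.276 m³/s, C = (3.232·40.21 + 0.04400·340.0)/3.276 = 44.24 mg/L.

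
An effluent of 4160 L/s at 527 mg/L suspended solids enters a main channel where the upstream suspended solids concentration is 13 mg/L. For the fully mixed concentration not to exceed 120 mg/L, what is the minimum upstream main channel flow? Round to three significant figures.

Set C_mix = 120: (Q·13.00 + 4160·527.0) / (Q + 4160) = 120
→ Q = 4160·(527.0 − 120)/(120 − 13.00) = 15820 L/s.

15800 L/s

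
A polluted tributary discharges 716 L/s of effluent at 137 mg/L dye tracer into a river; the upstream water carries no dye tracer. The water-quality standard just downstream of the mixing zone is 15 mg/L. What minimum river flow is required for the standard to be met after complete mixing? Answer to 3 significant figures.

5820 L/s

Set C_mix = 15: (Q·0 + 716.0·137.0) / (Q + 716.0) = 15
→ Q = 716.0·(137.0 − 15)/(15 − 0) = 5823 L/s.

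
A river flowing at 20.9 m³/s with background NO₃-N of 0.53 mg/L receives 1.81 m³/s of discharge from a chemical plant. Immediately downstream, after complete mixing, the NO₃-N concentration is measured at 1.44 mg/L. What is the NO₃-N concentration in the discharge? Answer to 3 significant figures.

Mass balance: 20.90·0.5300 + 1.810·Cₑ = 22.71·1.440
→ Cₑ = (22.71·1.440 − 20.90·0.5300) / 1.810 = 11.95 mg/L.

11.9 mg/L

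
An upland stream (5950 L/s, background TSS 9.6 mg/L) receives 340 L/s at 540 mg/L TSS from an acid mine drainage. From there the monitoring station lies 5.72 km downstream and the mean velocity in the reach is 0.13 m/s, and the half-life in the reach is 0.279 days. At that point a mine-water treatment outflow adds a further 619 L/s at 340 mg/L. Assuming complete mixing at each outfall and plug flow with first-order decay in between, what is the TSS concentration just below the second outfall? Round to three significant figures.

Conservation of mass: C = (5950·9.600 + 340.0·540.0) / 6290 = 240700/6290 = 38.27 mg/L; combined flow 6290 L/s.
Travel time t = 5.72·1000 / 0.13 = 44000 s = 12.22 h.
Half-life 0.279 d → k = ln 2 / 0.279 = 2.484 d⁻¹.
First-order decay: C = 38.27·exp(−k·t) = 38.27·0.2822 = 10.80 mg/L.
At the second outfall, C = (6290·10.80 + 619.0·340.0) / (6290 + 619.0) = 40.29 mg/L.

40.3 mg/L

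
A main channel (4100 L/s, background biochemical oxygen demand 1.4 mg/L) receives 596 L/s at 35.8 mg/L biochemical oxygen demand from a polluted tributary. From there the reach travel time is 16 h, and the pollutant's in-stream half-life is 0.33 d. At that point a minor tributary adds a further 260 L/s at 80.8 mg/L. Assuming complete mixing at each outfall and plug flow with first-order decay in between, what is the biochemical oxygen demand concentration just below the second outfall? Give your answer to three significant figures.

5.59 mg/L

After mixing, C = (4100·1.400 + 596.0·35.80) / 4696 = 27080/4696 = 5.766 mg/L; combined flow 4696 L/s.
Half-life 0.33 d → k = ln 2 / 0.33 = 2.100 d⁻¹.
Decay over the reach: 5.766·exp(−kt) = 5.766·0.2465 = 1.421 mg/L.
At the second outfall, C = (4696·1.421 + 260.0·80.80) / (4696 + 260.0) = 5.586 mg/L.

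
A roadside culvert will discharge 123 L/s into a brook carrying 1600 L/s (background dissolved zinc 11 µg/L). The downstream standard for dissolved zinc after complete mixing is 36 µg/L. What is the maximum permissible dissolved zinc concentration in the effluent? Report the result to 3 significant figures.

At the limit, (Qr·Cr + Qe·Cₑ)/(Qr + Qe) = 36:
Cₑ = (1723·36 − 1600·11.00) / 123.0 = 361.2 µg/L.

361 µg/L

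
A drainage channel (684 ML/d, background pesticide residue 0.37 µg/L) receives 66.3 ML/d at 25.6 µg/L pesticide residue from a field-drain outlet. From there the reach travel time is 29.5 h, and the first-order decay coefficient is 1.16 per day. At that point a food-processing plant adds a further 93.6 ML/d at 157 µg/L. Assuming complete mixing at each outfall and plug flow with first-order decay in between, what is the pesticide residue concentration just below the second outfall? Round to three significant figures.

18.0 µg/L

Mixed concentration C = ΣQC/ΣQ = (684.0·0.3700 + 66.30·25.60) / 750.3 = 1950/750.3 = 2.599 µg/L; combined flow 750.3 ML/d.
After decay, C = 2.599 × e^(−kt) = 2.599 × 0.2403 = 0.6247 µg/L.
At the second outfall, C = (750.3·0.6247 + 93.60·157.0) / (750.3 + 93.60) = 17.97 µg/L.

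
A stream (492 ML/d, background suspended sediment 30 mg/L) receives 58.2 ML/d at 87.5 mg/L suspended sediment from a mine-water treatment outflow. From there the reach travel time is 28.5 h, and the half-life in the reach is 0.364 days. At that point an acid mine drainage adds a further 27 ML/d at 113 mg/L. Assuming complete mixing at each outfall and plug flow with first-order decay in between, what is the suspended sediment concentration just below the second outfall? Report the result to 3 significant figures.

8.87 mg/L

Flow-weighted average: C = (492.0·30.00 + 58.20·87.50) / 550.2 = 19850/550.2 = 36.08 mg/L; combined flow 550.2 ML/d.
Half-life 0.364 d → k = ln 2 / 0.364 = 1.904 d⁻¹.
Decay over the reach: 36.08·exp(−kt) = 36.08·0.1042 = 3.760 mg/L.
Second outfall: C = (550.2·3.760 + 27.00·113.0)/577.2 = 8.870 mg/L.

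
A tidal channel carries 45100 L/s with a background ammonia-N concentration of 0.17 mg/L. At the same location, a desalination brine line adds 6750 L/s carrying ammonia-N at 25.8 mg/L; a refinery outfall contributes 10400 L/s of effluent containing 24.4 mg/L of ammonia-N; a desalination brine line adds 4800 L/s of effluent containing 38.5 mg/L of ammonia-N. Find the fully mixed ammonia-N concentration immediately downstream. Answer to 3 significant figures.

Conservation of mass: C = (45100·0.1700 + 6750·25.80 + 10400·24.40 + 4800·38.50) / 67050 = 620400/67050 = 9.252 mg/L.

9.25 mg/L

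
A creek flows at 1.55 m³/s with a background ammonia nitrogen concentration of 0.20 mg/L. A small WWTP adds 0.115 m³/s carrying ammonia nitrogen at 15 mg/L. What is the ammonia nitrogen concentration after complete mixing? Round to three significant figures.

Mass balance: C = (1.550·0.2000 + 0.1150·15.00) / 1.665 = 2.035/1.665 = 1.222 mg/L.

1.22 mg/L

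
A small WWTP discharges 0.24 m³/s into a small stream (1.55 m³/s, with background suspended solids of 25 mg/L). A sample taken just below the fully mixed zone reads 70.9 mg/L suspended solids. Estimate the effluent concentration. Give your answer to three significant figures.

367 mg/L

Mass balance: 1.550·25.00 + 0.2400·Cₑ = 1.790·70.90
→ Cₑ = (1.790·70.90 − 1.550·25.00) / 0.2400 = 367.3 mg/L.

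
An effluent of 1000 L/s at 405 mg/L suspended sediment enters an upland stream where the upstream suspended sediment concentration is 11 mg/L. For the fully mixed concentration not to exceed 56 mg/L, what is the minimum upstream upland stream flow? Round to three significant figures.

Set C_mix = 56: (Q·11.00 + 1000·405.0) / (Q + 1000) = 56
→ Q = 1000·(405.0 − 56)/(56 − 11.00) = 7756 L/s.

7760 L/s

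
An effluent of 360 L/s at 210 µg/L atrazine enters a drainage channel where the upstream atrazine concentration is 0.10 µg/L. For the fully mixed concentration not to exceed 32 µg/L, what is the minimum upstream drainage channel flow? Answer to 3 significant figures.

Set C_mix = 32: (Q·0.1000 + 360.0·210.0) / (Q + 360.0) = 32
→ Q = 360.0·(210.0 − 32)/(32 − 0.1000) = 2009 L/s.

2010 L/s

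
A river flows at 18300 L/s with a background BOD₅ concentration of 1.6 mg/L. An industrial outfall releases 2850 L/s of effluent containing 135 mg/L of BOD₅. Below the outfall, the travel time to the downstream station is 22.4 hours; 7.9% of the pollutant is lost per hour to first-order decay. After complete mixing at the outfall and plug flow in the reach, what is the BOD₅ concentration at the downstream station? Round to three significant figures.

Mixed concentration C = ΣQC/ΣQ = (18300·1.600 + 2850·135.0) / 21150 = 414000/21150 = 19.58 mg/L.
7.9%/h lost → k = −ln(1 − 0.079) = 0.08230 h⁻¹.
First-order decay: C = 19.58·exp(−k·t) = 19.58·0.1583 = 3.098 mg/L.

3.10 mg/L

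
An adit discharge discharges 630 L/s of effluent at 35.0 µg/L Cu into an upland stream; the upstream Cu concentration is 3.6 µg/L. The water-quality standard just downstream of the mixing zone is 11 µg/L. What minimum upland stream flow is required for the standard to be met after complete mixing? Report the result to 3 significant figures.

Set C_mix = 11: (Q·3.600 + 630.0·35.00) / (Q + 630.0) = 11
→ Q = 630.0·(35.00 − 11)/(11 − 3.600) = 2043 L/s.

2040 L/s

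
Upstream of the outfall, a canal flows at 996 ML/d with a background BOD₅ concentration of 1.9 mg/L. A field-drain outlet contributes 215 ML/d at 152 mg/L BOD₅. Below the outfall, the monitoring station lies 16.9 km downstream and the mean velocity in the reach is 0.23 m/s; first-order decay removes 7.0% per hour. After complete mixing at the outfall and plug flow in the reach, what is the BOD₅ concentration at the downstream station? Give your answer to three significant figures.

Flow-weighted average: C = (996.0·1.900 + 215.0·152.0) / 1211 = 34570/1211 = 28.55 mg/L.
Travel time t = 16.9·1000 / 0.23 = 73480 s = 20.41 h.
7.0%/h lost → k = −ln(1 − 0.07) = 0.07257 h⁻¹.
After decay, C = 28.55 × e^(−kt) = 28.55 × 0.2274 = 6.491 mg/L.

6.49 mg/L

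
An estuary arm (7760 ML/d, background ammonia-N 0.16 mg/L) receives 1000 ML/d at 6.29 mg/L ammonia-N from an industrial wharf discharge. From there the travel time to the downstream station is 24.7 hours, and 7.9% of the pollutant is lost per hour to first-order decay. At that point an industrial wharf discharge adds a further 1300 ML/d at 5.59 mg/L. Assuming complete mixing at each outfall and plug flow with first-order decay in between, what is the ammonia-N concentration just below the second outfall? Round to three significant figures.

Flow-weighted average: C = (7760·0.1600 + 1000·6.290) / 8760 = 7532/8760 = 0.8598 mg/L; combined flow 8760 ML/d.
7.9%/h lost → k = −ln(1 − 0.079) = 0.08230 h⁻¹.
After decay, C = 0.8598 × e^(−kt) = 0.8598 × 0.1310 = 0.1126 mg/L.
At the second outfall, C = (8760·0.1126 + 1300·5.590) / (8760 + 1300) = 0.8204 mg/L.

0.820 mg/L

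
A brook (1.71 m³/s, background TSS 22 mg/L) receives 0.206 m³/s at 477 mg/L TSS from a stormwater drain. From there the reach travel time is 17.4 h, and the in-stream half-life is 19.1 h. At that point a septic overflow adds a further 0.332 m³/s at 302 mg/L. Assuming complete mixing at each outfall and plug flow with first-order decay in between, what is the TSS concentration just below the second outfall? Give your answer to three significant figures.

After mixing, C = (1.710·22.00 + 0.2060·477.0) / 1.916 = 135.9/1.916 = 70.92 mg/L; combined flow 1.916 m³/s.
Half-life 19.1 h → k = ln 2 / 19.1 = 0.03629 h⁻¹ = 0.8710 d⁻¹.
Applying C = C₀e^(−kt): 70.92 × 0.5318 = 37.72 mg/L.
Second outfall: C = (1.916·37.72 + 0.3320·302.0)/2.248 = 76.75 mg/L.

76.7 mg/L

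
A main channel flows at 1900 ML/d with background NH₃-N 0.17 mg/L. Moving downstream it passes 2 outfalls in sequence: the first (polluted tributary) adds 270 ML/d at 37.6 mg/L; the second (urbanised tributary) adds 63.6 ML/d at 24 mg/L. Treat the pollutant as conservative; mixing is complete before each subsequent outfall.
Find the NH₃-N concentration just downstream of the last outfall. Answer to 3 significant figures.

5.37 mg/L

Outfall 1: combined Q = 2170 ML/d; C = (1900·0.1700 + 270.0·37.60)/2170 = 4.827 mg/L.
Outfall 2: combined Q = 2234 ML/d; C = (2170·4.827 + 63.60·24.00)/2234 = 5.373 mg/L.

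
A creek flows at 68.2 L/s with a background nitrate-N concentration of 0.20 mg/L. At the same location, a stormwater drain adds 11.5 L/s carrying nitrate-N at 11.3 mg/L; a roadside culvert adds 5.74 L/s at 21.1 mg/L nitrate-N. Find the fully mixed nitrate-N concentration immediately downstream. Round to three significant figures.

Conservation of mass: C = (68.20·0.2000 + 11.50·11.30 + 5.740·21.10) / 85.44 = 264.7/85.44 = 3.098 mg/L.

3.10 mg/L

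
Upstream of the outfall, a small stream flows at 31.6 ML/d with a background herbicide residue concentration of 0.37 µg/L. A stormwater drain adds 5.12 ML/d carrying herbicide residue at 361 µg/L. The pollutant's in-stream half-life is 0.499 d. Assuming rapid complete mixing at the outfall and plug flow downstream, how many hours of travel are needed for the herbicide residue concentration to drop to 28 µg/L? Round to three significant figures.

10.2 h

After mixing, C = (31.60·0.3700 + 5.120·361.0) / 36.72 = 1860/36.72 = 50.65 µg/L.
Half-life 0.499 d → k = ln 2 / 0.499 = 1.389 d⁻¹.
50.65·exp(−k·t) = 28 → t = ln(50.65/28)/k = 36870 s = 10.24 h.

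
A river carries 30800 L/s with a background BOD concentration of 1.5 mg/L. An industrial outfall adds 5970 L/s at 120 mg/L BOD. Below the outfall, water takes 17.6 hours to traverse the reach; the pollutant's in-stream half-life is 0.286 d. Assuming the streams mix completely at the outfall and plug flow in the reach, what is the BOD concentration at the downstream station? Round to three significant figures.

3.51 mg/L

Conservation of mass: C = (30800·1.500 + 5970·120.0) / 36770 = 762600/36770 = 20.74 mg/L.
Half-life 0.286 d → k = ln 2 / 0.286 = 2.424 d⁻¹.
First-order decay: C = 20.74·exp(−k·t) = 20.74·0.1691 = 3.507 mg/L.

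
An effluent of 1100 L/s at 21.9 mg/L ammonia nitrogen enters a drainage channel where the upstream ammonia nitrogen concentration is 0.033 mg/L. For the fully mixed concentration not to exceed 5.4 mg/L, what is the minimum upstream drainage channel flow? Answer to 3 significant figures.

Set C_mix = 5.4: (Q·0.03300 + 1100·21.90) / (Q + 1100) = 5.4
→ Q = 1100·(21.90 − 5.4)/(5.4 − 0.03300) = 3382 L/s.

3380 L/s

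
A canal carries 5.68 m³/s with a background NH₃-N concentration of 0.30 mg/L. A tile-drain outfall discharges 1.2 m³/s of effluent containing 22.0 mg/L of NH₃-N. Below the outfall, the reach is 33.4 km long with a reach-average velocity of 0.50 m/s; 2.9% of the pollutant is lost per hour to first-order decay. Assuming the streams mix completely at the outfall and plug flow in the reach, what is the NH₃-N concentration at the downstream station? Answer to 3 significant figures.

Mixed concentration C = ΣQC/ΣQ = (5.680·0.3000 + 1.200·22.00) / 6.880 = 28.10/6.880 = 4.085 mg/L.
Travel time t = 33.4·1000 / 0.50 = 66800 s = 18.56 h.
2.9%/h lost → k = −ln(1 − 0.029) = 0.02943 h⁻¹.
Applying C = C₀e^(−kt): 4.085 × 0.5792 = 2.366 mg/L.

2.37 mg/L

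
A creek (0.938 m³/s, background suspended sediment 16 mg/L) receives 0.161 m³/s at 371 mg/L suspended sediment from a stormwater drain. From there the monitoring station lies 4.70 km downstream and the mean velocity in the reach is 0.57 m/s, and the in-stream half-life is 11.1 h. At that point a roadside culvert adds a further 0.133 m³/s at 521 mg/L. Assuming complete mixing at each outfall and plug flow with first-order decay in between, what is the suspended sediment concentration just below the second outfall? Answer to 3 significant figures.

Mixed concentration C = ΣQC/ΣQ = (0.9380·16.00 + 0.1610·371.0) / 1.099 = 74.74/1.099 = 68.01 mg/L; combined flow 1.099 m³/s.
Travel time t = 4.70·1000 / 0.57 = 8246 s = 2.290 h.
Half-life 11.1 h → k = ln 2 / 11.1 = 0.06245 h⁻¹ = 1.499 d⁻¹.
Applying C = C₀e^(−kt): 68.01 × 0.8667 = 58.94 mg/L.
Second outfall: C = (1.099·58.94 + 0.1330·521.0)/1.232 = 108.8 mg/L.

109 mg/L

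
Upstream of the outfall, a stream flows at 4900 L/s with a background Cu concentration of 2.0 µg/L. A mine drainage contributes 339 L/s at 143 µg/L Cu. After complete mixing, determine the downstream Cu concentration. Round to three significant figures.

After mixing, C = (4900·2.000 + 339.0·143.0) / 5239 = 58280/5239 = 11.12 µg/L.

11.1 µg/L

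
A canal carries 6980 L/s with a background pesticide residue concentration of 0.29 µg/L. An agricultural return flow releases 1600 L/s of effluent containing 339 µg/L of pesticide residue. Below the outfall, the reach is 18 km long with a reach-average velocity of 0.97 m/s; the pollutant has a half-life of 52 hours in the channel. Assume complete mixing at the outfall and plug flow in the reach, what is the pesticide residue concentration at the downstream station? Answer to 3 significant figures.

Flow-weighted average: C = (6980·0.2900 + 1600·339.0) / 8580 = 544400/8580 = 63.45 µg/L.
Travel time t = 18·1000 / 0.97 = 18560 s = 5.155 h.
Half-life 52 h → k = ln 2 / 52 = 0.01333 h⁻¹ = 0.3199 d⁻¹.
After decay, C = 63.45 × e^(−kt) = 63.45 × 0.9336 = 59.24 µg/L.

59.2 µg/L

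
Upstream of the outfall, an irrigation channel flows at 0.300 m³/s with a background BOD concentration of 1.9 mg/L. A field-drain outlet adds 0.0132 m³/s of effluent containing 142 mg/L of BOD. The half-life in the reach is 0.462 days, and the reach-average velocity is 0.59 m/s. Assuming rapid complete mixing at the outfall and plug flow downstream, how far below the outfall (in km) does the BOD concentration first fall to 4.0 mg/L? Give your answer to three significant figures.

Mixed concentration C = ΣQC/ΣQ = (0.3000·1.900 + 0.01320·142.0) / 0.3132 = 2.444/0.3132 = 7.805 mg/L.
Half-life 0.462 d → k = ln 2 / 0.462 = 1.500 d⁻¹.
Set 7.805·exp(−k·t) = 4.0 → t = ln(7.805/4.0)/k = 38490 s = 10.69 h.
Distance = v·t = 0.59·38490 = 22710 m = 22.71 km.

22.7 km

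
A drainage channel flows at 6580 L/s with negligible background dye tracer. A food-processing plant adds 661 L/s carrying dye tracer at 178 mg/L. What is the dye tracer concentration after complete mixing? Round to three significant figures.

16.2 mg/L

Mass balance: C = (6580·0 + 661.0·178.0) / 7241 = 117700/7241 = 16.25 mg/L.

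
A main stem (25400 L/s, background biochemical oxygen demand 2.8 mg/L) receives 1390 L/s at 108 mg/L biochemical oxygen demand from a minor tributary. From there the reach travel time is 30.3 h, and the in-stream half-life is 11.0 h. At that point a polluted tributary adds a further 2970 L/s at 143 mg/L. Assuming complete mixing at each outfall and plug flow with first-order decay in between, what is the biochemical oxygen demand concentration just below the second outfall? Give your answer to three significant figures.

15.4 mg/L

After mixing, C = (25400·2.800 + 1390·108.0) / 26790 = 221200/26790 = 8.258 mg/L; combined flow 26790 L/s.
Half-life 11.0 h → k = ln 2 / 11.0 = 0.06301 h⁻¹ = 1.512 d⁻¹.
Decay over the reach: 8.258·exp(−kt) = 8.258·0.1482 = 1.224 mg/L.
At the second outfall, C = (26790·1.224 + 2970·143.0) / (26790 + 2970) = 15.37 mg/L.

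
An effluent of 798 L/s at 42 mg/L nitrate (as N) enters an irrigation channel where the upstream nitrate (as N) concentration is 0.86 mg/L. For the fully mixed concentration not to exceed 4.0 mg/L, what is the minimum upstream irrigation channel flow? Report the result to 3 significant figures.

9660 L/s

Set C_mix = 4.0: (Q·0.8600 + 798.0·42.00) / (Q + 798.0) = 4.0
→ Q = 798.0·(42.00 − 4.0)/(4.0 − 0.8600) = 9657 L/s.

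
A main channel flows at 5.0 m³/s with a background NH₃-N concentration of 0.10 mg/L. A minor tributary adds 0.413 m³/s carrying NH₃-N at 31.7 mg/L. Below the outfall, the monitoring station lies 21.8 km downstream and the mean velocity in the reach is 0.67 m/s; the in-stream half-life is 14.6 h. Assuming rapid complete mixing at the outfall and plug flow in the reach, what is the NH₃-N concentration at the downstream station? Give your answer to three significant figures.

1.63 mg/L

Conservation of mass: C = (5.000·0.1000 + 0.4130·31.70) / 5.413 = 13.59/5.413 = 2.511 mg/L.
Travel time t = 21.8·1000 / 0.67 = 32540 s = 9.038 h.
Half-life 14.6 h → k = ln 2 / 14.6 = 0.04748 h⁻¹ = 1.139 d⁻¹.
Decay over the reach: 2.511·exp(−kt) = 2.511·0.6511 = 1.635 mg/L.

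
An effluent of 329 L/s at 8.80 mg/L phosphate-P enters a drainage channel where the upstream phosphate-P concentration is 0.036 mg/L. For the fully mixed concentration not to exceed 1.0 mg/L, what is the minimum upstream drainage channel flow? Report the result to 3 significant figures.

Set C_mix = 1.0: (Q·0.03600 + 329.0·8.800) / (Q + 329.0) = 1.0
→ Q = 329.0·(8.800 − 1.0)/(1.0 − 0.03600) = 2662 L/s.

2660 L/s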